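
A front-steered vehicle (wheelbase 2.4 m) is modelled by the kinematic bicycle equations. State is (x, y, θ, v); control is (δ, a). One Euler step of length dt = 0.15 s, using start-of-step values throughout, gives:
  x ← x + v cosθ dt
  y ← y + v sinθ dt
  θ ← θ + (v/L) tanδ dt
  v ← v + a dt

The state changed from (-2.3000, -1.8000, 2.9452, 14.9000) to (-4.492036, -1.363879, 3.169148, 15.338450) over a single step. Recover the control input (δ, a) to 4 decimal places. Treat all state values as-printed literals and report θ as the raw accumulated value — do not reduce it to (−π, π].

δ = 0.2360, a = 2.9230

a = (v'−v)/dt = (0.438450)/0.15 = 2.9230
Δθ = θ'−θ = 0.223948;  (v·dt/L) = 14.9000·0.15/2.4 = 0.931250
tan δ = Δθ·L/(v·dt) = 0.240481  →  δ = 0.2360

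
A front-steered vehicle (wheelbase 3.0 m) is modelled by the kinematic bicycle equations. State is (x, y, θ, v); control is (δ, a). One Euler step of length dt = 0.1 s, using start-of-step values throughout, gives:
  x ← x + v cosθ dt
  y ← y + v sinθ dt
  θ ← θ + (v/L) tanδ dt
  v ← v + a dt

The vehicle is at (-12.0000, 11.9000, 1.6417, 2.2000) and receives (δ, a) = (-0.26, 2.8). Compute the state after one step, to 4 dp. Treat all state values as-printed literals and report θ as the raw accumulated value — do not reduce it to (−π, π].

(-12.0156, 12.1194, 1.6222, 2.4800)

x' = -12.0000 + 2.2000·cos(1.6417)·0.1 = -12.0156
y' = 11.9000 + 2.2000·sin(1.6417)·0.1 = 12.1194
θ' = 1.6417 + (2.2000/3.0)·tan(-0.26)·0.1 = 1.6222
v' = 2.2000 + 2.8000·0.1 = 2.4800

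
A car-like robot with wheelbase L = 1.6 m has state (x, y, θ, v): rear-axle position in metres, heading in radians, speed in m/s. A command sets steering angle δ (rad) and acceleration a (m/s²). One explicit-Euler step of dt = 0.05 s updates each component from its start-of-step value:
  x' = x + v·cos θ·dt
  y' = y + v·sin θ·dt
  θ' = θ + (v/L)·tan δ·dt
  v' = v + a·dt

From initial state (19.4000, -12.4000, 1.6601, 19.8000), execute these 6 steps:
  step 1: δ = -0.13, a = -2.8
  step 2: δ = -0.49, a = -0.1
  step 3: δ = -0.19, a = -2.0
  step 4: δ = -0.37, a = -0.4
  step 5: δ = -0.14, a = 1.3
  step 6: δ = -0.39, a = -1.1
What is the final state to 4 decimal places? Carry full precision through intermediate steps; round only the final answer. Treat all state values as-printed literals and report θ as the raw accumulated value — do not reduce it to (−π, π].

after step 1 (δ=-0.13, a=-2.8): (19.311707, -11.413945, 1.579206, 19.660000)
after step 2 (δ=-0.49, a=-0.1): (19.303440, -10.430980, 1.251506, 19.655000)
after step 3 (δ=-0.19, a=-2.0): (19.611918, -9.497900, 1.133379, 19.555000)
after step 4 (δ=-0.37, a=-0.4): (20.026094, -8.612206, 0.896359, 19.535000)
after step 5 (δ=-0.14, a=1.3): (20.636033, -7.849307, 0.810330, 19.600000)
after step 6 (δ=-0.39, a=-1.1): (21.311507, -7.139283, 0.558559, 19.545000)

(21.3115, -7.1393, 0.5586, 19.5450)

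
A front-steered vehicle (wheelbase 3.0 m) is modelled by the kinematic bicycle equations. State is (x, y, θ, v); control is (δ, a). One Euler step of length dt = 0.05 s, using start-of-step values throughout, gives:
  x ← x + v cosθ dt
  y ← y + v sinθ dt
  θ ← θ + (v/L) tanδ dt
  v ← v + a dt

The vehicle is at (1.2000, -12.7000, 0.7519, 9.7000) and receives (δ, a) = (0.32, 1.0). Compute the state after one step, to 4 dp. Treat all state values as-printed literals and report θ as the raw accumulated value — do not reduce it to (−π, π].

x' = 1.2000 + 9.7000·cos(0.7519)·0.05 = 1.5542
y' = -12.7000 + 9.7000·sin(0.7519)·0.05 = -12.3687
θ' = 0.7519 + (9.7000/3.0)·tan(0.32)·0.05 = 0.8055
v' = 9.7000 + 1.0000·0.05 = 9.7500

(1.5542, -12.3687, 0.8055, 9.7500)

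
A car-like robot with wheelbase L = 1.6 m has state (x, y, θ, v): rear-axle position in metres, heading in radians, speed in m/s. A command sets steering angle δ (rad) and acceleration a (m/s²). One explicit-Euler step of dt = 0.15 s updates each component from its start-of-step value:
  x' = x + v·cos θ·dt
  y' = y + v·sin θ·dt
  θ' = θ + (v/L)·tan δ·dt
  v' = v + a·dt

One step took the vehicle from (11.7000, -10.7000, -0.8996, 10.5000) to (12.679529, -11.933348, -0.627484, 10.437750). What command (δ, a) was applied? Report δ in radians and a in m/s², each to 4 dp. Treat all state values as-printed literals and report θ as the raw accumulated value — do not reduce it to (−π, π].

δ = 0.2697, a = -0.4150

a = (v'−v)/dt = (-0.062250)/0.15 = -0.4150
Δθ = θ'−θ = 0.272116;  (v·dt/L) = 10.5000·0.15/1.6 = 0.984375
tan δ = Δθ·L/(v·dt) = 0.276435  →  δ = 0.2697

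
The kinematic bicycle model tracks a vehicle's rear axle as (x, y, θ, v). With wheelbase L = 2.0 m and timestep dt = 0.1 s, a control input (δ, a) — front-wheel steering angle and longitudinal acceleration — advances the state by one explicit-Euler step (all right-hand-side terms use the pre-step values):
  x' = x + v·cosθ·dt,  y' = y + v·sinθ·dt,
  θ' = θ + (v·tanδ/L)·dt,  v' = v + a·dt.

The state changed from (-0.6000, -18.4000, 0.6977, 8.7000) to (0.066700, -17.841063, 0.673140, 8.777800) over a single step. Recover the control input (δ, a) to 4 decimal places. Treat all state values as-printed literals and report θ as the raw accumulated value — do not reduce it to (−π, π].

δ = -0.0564, a = 0.7780

a = (v'−v)/dt = (0.077800)/0.1 = 0.7780
Δθ = θ'−θ = -0.024560;  (v·dt/L) = 8.7000·0.1/2.0 = 0.435000
tan δ = Δθ·L/(v·dt) = -0.056460  →  δ = -0.0564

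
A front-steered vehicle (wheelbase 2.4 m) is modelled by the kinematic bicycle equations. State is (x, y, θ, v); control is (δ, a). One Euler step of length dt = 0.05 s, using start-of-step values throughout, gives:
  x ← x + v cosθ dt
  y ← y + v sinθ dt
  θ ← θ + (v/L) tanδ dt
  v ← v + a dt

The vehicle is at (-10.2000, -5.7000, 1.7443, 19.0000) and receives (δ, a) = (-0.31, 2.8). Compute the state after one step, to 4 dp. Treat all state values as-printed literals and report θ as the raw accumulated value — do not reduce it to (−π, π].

x' = -10.2000 + 19.0000·cos(1.7443)·0.05 = -10.3640
y' = -5.7000 + 19.0000·sin(1.7443)·0.05 = -4.7643
θ' = 1.7443 + (19.0000/2.4)·tan(-0.31)·0.05 = 1.6175
v' = 19.0000 + 2.8000·0.05 = 19.1400

(-10.3640, -4.7643, 1.6175, 19.1400)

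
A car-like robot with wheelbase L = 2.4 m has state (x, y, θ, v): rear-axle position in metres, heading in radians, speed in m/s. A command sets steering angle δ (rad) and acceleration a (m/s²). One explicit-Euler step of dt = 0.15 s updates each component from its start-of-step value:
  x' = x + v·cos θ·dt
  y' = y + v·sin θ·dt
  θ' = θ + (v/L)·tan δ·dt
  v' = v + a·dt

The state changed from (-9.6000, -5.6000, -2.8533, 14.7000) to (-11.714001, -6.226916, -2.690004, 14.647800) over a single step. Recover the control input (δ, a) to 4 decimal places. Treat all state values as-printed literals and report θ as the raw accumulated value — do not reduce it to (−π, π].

a = (v'−v)/dt = (-0.052200)/0.15 = -0.3480
Δθ = θ'−θ = 0.163296;  (v·dt/L) = 14.7000·0.15/2.4 = 0.918750
tan δ = Δθ·L/(v·dt) = 0.177737  →  δ = 0.1759

δ = 0.1759, a = -0.3480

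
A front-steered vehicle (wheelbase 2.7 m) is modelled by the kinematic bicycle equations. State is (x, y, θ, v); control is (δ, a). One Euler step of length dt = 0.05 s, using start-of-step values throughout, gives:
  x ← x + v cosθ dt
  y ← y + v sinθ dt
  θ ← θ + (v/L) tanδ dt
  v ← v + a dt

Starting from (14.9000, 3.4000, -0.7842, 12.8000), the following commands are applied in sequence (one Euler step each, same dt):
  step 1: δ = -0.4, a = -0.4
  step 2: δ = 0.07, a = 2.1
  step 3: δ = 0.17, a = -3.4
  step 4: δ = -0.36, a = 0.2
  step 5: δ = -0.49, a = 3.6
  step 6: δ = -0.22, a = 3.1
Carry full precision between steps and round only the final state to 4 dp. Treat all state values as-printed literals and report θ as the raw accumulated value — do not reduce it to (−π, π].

(17.3188, 0.4331, -1.0946, 13.0600)

after step 1 (δ=-0.4, a=-0.4): (15.353090, 2.947994, -0.884418, 12.780000)
after step 2 (δ=0.07, a=2.1): (15.758050, 2.453698, -0.867824, 12.885000)
after step 3 (δ=0.17, a=-3.4): (16.174550, 1.962185, -0.826865, 12.715000)
after step 4 (δ=-0.36, a=0.2): (16.605071, 1.494392, -0.915494, 12.725000)
after step 5 (δ=-0.49, a=3.6): (16.992802, 0.989933, -1.041186, 12.905000)
after step 6 (δ=-0.22, a=3.1): (17.318780, 0.433080, -1.094626, 13.060000)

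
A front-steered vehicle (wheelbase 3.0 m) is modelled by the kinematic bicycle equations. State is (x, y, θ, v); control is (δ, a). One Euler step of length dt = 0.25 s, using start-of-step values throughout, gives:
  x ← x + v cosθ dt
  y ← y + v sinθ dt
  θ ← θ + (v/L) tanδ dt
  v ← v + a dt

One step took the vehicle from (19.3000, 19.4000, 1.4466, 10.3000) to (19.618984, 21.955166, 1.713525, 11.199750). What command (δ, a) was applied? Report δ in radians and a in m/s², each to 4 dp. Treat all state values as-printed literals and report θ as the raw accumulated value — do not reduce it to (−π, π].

a = (v'−v)/dt = (0.899750)/0.25 = 3.5990
Δθ = θ'−θ = 0.266925;  (v·dt/L) = 10.3000·0.25/3.0 = 0.858333
tan δ = Δθ·L/(v·dt) = 0.310981  →  δ = 0.3015

δ = 0.3015, a = 3.5990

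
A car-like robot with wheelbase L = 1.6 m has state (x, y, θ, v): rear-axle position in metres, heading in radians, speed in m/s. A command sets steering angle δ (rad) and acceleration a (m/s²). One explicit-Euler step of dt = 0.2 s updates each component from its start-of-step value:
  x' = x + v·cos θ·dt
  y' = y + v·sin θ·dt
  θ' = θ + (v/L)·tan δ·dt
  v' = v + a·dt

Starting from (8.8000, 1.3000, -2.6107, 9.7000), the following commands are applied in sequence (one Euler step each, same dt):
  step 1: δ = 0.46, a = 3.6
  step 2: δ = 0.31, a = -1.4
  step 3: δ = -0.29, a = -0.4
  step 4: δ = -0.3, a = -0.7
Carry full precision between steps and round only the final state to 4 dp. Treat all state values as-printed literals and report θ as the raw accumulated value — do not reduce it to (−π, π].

(5.4126, -5.4490, -2.3600, 9.9200)

after step 1 (δ=0.46, a=3.6): (7.127030, 0.317772, -2.009968, 10.420000)
after step 2 (δ=0.31, a=-1.4): (6.240934, -1.568465, -1.592742, 10.140000)
after step 3 (δ=-0.29, a=-0.4): (6.196432, -3.595977, -1.970980, 10.060000)
after step 4 (δ=-0.3, a=-0.7): (5.412582, -5.449008, -2.359970, 9.920000)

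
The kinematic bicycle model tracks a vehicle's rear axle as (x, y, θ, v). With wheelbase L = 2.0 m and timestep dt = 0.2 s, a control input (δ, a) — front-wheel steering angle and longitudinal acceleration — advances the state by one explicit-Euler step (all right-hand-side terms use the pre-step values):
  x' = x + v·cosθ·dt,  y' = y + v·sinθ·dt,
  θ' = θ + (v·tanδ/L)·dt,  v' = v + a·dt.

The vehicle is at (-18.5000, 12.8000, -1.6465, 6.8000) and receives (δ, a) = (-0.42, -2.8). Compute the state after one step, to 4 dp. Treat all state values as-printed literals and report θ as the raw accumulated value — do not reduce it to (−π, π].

x' = -18.5000 + 6.8000·cos(-1.6465)·0.2 = -18.6029
y' = 12.8000 + 6.8000·sin(-1.6465)·0.2 = 11.4439
θ' = -1.6465 + (6.8000/2.0)·tan(-0.42)·0.2 = -1.9502
v' = 6.8000 − 2.8000·0.2 = 6.2400

(-18.6029, 11.4439, -1.9502, 6.2400)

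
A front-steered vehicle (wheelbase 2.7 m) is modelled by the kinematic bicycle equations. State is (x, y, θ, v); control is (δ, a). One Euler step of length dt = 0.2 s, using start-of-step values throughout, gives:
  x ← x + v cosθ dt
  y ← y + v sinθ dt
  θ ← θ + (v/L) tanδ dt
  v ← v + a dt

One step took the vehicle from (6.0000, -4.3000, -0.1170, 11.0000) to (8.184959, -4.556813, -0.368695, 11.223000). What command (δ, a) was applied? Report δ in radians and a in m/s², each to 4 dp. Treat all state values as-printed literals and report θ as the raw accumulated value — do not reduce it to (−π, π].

a = (v'−v)/dt = (0.223000)/0.2 = 1.1150
Δθ = θ'−θ = -0.251695;  (v·dt/L) = 11.0000·0.2/2.7 = 0.814815
tan δ = Δθ·L/(v·dt) = -0.308898  →  δ = -0.2996

δ = -0.2996, a = 1.1150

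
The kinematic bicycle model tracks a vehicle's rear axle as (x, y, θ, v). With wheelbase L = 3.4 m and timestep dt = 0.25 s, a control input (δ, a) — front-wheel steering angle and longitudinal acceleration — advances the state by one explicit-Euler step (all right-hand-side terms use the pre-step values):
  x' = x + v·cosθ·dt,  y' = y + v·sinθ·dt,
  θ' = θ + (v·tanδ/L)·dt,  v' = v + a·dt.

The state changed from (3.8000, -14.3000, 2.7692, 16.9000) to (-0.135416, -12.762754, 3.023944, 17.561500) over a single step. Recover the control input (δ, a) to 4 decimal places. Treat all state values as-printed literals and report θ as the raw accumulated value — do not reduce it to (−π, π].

δ = 0.2022, a = 2.6460

a = (v'−v)/dt = (0.661500)/0.25 = 2.6460
Δθ = θ'−θ = 0.254744;  (v·dt/L) = 16.9000·0.25/3.4 = 1.242647
tan δ = Δθ·L/(v·dt) = 0.205001  →  δ = 0.2022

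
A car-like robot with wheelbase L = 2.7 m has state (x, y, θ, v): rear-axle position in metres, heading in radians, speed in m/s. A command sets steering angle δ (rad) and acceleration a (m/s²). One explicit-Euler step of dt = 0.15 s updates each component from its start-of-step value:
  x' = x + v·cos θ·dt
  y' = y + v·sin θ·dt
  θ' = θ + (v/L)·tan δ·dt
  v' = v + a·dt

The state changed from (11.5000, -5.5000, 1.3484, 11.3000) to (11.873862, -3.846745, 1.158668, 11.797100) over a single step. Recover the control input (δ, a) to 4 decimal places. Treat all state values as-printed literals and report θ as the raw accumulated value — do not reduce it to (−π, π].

δ = -0.2935, a = 3.3140

a = (v'−v)/dt = (0.497100)/0.15 = 3.3140
Δθ = θ'−θ = -0.189732;  (v·dt/L) = 11.3000·0.15/2.7 = 0.627778
tan δ = Δθ·L/(v·dt) = -0.302228  →  δ = -0.2935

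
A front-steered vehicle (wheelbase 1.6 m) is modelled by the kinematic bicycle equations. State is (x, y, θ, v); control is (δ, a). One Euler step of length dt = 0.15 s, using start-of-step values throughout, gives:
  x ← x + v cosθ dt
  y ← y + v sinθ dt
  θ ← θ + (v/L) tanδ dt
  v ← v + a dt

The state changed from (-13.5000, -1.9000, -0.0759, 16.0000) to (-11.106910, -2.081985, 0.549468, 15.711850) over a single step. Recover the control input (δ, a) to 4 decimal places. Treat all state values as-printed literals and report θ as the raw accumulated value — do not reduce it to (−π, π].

a = (v'−v)/dt = (-0.288150)/0.15 = -1.9210
Δθ = θ'−θ = 0.625368;  (v·dt/L) = 16.0000·0.15/1.6 = 1.500000
tan δ = Δθ·L/(v·dt) = 0.416912  →  δ = 0.3950

δ = 0.3950, a = -1.9210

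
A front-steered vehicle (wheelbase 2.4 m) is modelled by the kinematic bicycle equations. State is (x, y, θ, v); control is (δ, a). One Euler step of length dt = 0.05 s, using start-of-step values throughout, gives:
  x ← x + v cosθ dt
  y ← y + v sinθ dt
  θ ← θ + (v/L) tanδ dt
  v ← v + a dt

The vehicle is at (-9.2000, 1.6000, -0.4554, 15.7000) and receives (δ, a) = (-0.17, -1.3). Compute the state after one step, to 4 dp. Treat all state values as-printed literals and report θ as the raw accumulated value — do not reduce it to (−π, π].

(-8.4950, 1.2547, -0.5115, 15.6350)

x' = -9.2000 + 15.7000·cos(-0.4554)·0.05 = -8.4950
y' = 1.6000 + 15.7000·sin(-0.4554)·0.05 = 1.2547
θ' = -0.4554 + (15.7000/2.4)·tan(-0.17)·0.05 = -0.5115
v' = 15.7000 − 1.3000·0.05 = 15.6350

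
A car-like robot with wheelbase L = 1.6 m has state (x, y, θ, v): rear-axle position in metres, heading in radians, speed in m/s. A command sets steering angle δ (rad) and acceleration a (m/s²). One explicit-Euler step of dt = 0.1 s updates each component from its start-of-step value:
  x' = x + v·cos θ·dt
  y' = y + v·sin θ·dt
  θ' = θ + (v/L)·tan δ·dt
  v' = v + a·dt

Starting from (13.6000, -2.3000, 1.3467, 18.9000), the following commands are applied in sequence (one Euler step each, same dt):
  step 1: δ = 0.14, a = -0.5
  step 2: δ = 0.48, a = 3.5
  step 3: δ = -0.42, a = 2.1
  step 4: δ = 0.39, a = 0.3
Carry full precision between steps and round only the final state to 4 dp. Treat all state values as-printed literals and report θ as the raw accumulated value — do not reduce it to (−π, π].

after step 1 (δ=0.14, a=-0.5): (14.020006, -0.457259, 1.513164, 18.850000)
after step 2 (δ=0.48, a=3.5): (14.128583, 1.424612, 2.126509, 19.200000)
after step 3 (δ=-0.42, a=2.1): (13.115690, 3.055699, 1.590622, 19.410000)
after step 4 (δ=0.39, a=0.3): (13.077211, 4.996318, 2.089283, 19.440000)

(13.0772, 4.9963, 2.0893, 19.4400)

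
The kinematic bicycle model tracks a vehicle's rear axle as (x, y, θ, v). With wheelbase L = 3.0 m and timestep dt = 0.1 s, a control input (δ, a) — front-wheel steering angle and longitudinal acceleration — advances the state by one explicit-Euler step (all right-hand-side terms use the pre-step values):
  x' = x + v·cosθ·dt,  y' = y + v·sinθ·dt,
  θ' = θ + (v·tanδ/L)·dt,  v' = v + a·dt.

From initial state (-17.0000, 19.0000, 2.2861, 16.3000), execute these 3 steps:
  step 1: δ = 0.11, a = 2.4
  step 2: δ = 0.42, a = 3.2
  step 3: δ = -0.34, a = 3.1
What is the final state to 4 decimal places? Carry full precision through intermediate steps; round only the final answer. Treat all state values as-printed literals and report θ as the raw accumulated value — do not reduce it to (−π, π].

(-20.6647, 22.2920, 2.3935, 17.1700)

after step 1 (δ=0.11, a=2.4): (-18.069030, 20.230477, 2.346109, 16.540000)
after step 2 (δ=0.42, a=3.2): (-19.226730, 21.411768, 2.592319, 16.860000)
after step 3 (δ=-0.34, a=3.1): (-20.664726, 22.291974, 2.393519, 17.170000)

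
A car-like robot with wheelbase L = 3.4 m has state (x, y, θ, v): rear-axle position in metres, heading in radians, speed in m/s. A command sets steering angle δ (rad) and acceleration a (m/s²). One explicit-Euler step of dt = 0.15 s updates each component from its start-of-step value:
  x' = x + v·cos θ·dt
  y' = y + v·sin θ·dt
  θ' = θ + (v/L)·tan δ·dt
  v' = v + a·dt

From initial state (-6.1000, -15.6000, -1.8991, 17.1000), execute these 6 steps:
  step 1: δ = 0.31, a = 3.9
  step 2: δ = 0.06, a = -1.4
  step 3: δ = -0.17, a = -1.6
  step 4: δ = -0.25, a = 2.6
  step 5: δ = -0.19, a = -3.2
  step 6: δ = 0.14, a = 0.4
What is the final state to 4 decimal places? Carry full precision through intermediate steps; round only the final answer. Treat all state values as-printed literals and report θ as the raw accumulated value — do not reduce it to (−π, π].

after step 1 (δ=0.31, a=3.9): (-6.927053, -18.028005, -1.657441, 17.685000)
after step 2 (δ=0.06, a=-1.4): (-7.156612, -20.670804, -1.610572, 17.475000)
after step 3 (δ=-0.17, a=-1.6): (-7.260846, -23.289981, -1.742912, 17.235000)
after step 4 (δ=-0.25, a=2.6): (-7.703613, -25.837033, -1.937065, 17.625000)
after step 5 (δ=-0.19, a=-3.2): (-8.650431, -28.305423, -2.086608, 17.145000)
after step 6 (δ=0.14, a=0.4): (-9.918924, -30.542569, -1.980015, 17.205000)

(-9.9189, -30.5426, -1.9800, 17.2050)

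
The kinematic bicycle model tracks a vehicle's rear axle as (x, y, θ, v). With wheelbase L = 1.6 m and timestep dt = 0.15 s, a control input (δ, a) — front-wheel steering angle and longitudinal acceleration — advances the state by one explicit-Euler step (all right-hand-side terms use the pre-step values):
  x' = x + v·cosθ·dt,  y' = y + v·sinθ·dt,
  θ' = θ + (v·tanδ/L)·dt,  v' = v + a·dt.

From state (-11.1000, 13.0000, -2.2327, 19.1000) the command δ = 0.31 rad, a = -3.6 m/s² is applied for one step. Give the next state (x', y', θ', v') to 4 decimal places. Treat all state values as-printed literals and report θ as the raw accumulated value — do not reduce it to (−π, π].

x' = -11.1000 + 19.1000·cos(-2.2327)·0.15 = -12.8609
y' = 13.0000 + 19.1000·sin(-2.2327)·0.15 = 10.7400
θ' = -2.2327 + (19.1000/1.6)·tan(0.31)·0.15 = -1.6591
v' = 19.1000 − 3.6000·0.15 = 18.5600

(-12.8609, 10.7400, -1.6591, 18.5600)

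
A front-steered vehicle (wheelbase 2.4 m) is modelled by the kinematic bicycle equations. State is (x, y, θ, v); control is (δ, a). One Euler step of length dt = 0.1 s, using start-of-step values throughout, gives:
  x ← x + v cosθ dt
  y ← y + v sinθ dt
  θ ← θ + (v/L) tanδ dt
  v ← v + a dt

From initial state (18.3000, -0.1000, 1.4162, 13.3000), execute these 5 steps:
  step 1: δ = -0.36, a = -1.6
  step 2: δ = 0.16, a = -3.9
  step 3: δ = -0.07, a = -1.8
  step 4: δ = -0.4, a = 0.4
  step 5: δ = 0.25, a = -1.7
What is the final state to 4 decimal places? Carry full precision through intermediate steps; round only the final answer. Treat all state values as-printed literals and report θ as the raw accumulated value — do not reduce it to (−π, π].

(20.3449, 5.9516, 1.1714, 12.4400)

after step 1 (δ=-0.36, a=-1.6): (18.504795, 1.214138, 1.207610, 13.140000)
after step 2 (δ=0.16, a=-3.9): (18.971599, 2.442425, 1.295965, 12.750000)
after step 3 (δ=-0.07, a=-1.8): (19.317614, 3.669576, 1.258717, 12.570000)
after step 4 (δ=-0.4, a=0.4): (19.703561, 4.865859, 1.037279, 12.610000)
after step 5 (δ=0.25, a=-1.7): (20.344862, 5.951610, 1.171440, 12.440000)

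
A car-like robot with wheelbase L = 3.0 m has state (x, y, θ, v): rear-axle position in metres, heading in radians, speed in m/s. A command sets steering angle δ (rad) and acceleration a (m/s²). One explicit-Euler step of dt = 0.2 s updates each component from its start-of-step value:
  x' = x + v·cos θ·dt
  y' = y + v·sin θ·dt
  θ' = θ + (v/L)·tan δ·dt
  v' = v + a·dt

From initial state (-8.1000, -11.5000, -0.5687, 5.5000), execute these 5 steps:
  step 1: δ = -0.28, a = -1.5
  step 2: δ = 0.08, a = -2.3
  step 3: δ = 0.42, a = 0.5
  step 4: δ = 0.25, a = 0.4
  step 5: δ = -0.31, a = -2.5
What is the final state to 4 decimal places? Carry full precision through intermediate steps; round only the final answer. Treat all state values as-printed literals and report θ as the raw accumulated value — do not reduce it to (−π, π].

(-3.8595, -14.1848, -0.5279, 4.4200)

after step 1 (δ=-0.28, a=-1.5): (-7.173138, -12.092391, -0.674137, 5.200000)
after step 2 (δ=0.08, a=-2.3): (-6.360642, -12.741583, -0.646344, 4.740000)
after step 3 (δ=0.42, a=0.5): (-5.603862, -13.312536, -0.505227, 4.840000)
after step 4 (δ=0.25, a=0.4): (-4.756799, -13.781054, -0.422837, 4.920000)
after step 5 (δ=-0.31, a=-2.5): (-3.859462, -14.184838, -0.527904, 4.420000)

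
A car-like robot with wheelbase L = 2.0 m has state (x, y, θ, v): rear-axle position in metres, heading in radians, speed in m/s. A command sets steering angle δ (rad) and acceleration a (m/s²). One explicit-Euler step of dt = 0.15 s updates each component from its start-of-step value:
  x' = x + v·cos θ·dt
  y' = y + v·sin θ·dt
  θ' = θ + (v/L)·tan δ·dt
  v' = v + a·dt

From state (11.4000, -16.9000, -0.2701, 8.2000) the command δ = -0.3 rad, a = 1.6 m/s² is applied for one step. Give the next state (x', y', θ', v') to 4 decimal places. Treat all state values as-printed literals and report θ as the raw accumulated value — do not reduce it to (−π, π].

x' = 11.4000 + 8.2000·cos(-0.2701)·0.15 = 12.5854
y' = -16.9000 + 8.2000·sin(-0.2701)·0.15 = -17.2282
θ' = -0.2701 + (8.2000/2.0)·tan(-0.3)·0.15 = -0.4603
v' = 8.2000 + 1.6000·0.15 = 8.4400

(12.5854, -17.2282, -0.4603, 8.4400)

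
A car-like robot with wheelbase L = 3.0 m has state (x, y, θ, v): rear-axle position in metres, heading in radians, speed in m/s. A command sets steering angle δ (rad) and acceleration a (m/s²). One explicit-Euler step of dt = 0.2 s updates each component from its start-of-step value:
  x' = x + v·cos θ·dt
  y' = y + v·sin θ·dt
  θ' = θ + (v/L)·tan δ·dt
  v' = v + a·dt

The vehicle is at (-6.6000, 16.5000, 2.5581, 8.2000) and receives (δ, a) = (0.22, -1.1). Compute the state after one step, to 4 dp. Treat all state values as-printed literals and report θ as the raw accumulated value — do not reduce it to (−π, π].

(-7.9687, 17.4035, 2.6803, 7.9800)

x' = -6.6000 + 8.2000·cos(2.5581)·0.2 = -7.9687
y' = 16.5000 + 8.2000·sin(2.5581)·0.2 = 17.4035
θ' = 2.5581 + (8.2000/3.0)·tan(0.22)·0.2 = 2.6803
v' = 8.2000 − 1.1000·0.2 = 7.9800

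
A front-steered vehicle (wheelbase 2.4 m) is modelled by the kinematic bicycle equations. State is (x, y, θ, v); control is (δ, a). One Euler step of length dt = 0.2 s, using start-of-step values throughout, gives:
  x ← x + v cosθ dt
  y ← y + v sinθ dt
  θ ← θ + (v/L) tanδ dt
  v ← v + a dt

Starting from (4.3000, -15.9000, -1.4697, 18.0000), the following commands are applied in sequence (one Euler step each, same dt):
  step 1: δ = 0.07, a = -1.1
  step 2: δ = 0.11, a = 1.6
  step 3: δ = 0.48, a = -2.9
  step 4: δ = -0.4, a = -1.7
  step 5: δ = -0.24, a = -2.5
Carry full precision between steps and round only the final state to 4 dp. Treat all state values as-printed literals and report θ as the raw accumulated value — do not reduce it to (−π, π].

(11.6664, -30.7030, -1.3833, 16.6800)

after step 1 (δ=0.07, a=-1.1): (4.663327, -19.481619, -1.364528, 17.780000)
after step 2 (δ=0.11, a=1.6): (5.391627, -22.962239, -1.200884, 18.100000)
after step 3 (δ=0.48, a=-2.9): (6.700378, -26.337379, -0.415630, 17.520000)
after step 4 (δ=-0.4, a=-1.7): (9.906055, -27.752175, -1.032908, 17.180000)
after step 5 (δ=-0.24, a=-2.5): (11.666400, -30.702985, -1.383260, 16.680000)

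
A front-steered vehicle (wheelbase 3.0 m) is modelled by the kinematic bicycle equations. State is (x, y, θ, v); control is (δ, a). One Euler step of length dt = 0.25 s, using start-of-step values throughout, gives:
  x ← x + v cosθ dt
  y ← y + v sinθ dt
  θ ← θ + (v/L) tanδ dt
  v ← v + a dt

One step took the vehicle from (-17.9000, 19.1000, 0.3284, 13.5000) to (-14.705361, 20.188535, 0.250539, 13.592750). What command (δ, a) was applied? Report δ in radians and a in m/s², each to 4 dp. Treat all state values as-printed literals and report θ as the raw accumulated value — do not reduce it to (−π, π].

δ = -0.0691, a = 0.3710

a = (v'−v)/dt = (0.092750)/0.25 = 0.3710
Δθ = θ'−θ = -0.077861;  (v·dt/L) = 13.5000·0.25/3.0 = 1.125000
tan δ = Δθ·L/(v·dt) = -0.069210  →  δ = -0.0691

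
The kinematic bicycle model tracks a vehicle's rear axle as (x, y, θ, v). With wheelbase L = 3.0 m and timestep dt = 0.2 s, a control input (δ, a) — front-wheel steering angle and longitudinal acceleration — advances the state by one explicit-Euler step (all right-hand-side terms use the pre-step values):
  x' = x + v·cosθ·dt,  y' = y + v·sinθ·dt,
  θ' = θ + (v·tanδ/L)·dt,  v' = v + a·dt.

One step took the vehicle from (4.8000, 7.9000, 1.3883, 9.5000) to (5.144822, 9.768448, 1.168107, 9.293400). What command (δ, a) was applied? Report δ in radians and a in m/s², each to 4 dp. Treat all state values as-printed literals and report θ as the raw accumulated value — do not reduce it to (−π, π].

a = (v'−v)/dt = (-0.206600)/0.2 = -1.0330
Δθ = θ'−θ = -0.220193;  (v·dt/L) = 9.5000·0.2/3.0 = 0.633333
tan δ = Δθ·L/(v·dt) = -0.347673  →  δ = -0.3346

δ = -0.3346, a = -1.0330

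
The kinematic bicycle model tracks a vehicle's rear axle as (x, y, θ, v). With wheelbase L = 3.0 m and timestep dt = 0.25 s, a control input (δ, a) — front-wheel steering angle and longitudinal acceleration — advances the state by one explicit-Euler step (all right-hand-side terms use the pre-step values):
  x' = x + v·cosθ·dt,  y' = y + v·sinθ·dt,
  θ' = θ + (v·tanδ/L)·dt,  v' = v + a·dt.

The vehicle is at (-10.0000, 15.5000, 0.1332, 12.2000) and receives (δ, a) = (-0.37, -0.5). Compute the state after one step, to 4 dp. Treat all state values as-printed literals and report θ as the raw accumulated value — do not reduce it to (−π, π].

x' = -10.0000 + 12.2000·cos(0.1332)·0.25 = -6.9770
y' = 15.5000 + 12.2000·sin(0.1332)·0.25 = 15.9051
θ' = 0.1332 + (12.2000/3.0)·tan(-0.37)·0.25 = -0.2611
v' = 12.2000 − 0.5000·0.25 = 12.0750

(-6.9770, 15.9051, -0.2611, 12.0750)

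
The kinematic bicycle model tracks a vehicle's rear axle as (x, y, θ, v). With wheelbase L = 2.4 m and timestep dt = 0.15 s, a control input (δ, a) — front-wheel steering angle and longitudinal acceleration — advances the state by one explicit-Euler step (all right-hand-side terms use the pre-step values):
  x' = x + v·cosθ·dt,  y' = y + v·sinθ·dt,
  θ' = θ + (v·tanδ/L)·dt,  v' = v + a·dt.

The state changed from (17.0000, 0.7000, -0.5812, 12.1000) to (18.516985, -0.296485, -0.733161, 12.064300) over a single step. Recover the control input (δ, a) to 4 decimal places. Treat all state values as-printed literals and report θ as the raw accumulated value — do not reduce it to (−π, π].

δ = -0.1983, a = -0.2380

a = (v'−v)/dt = (-0.035700)/0.15 = -0.2380
Δθ = θ'−θ = -0.151961;  (v·dt/L) = 12.1000·0.15/2.4 = 0.756250
tan δ = Δθ·L/(v·dt) = -0.200940  →  δ = -0.1983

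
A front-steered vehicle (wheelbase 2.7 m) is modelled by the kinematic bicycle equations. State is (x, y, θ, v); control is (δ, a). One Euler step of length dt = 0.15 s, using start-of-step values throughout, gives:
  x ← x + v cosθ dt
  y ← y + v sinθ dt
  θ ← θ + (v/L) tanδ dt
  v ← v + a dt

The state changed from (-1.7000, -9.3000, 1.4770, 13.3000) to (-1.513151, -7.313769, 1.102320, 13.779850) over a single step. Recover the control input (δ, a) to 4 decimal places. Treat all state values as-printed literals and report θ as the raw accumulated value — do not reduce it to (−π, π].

a = (v'−v)/dt = (0.479850)/0.15 = 3.1990
Δθ = θ'−θ = -0.374680;  (v·dt/L) = 13.3000·0.15/2.7 = 0.738889
tan δ = Δθ·L/(v·dt) = -0.507086  →  δ = -0.4693

δ = -0.4693, a = 3.1990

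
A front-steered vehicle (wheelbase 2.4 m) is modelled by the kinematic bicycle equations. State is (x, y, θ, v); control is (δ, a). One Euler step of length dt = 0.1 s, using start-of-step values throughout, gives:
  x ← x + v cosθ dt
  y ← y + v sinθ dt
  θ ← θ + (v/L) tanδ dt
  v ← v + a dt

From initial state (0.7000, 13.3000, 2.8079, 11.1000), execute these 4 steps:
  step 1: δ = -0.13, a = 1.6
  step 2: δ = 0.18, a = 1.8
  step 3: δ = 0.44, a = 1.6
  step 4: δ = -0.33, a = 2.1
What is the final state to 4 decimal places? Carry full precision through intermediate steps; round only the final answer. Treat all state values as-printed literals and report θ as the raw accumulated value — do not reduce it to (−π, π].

(-3.6342, 14.5414, 2.8917, 11.8100)

after step 1 (δ=-0.13, a=1.6): (-0.348772, 13.663563, 2.747434, 11.260000)
after step 2 (δ=0.18, a=1.8): (-1.388430, 14.095982, 2.832808, 11.440000)
after step 3 (δ=0.44, a=1.6): (-2.478323, 14.443645, 3.057213, 11.600000)
after step 4 (δ=-0.33, a=2.1): (-3.634196, 14.541409, 2.891660, 11.810000)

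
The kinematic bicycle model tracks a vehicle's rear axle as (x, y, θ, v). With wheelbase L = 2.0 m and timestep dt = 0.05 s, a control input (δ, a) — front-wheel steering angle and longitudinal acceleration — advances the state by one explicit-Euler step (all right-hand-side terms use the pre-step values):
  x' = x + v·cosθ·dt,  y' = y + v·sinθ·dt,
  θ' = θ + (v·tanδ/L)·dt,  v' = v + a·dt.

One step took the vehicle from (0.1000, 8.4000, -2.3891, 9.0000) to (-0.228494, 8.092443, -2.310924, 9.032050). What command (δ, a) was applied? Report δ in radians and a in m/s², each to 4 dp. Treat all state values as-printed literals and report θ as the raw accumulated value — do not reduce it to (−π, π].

a = (v'−v)/dt = (0.032050)/0.05 = 0.6410
Δθ = θ'−θ = 0.078176;  (v·dt/L) = 9.0000·0.05/2.0 = 0.225000
tan δ = Δθ·L/(v·dt) = 0.347449  →  δ = 0.3344

δ = 0.3344, a = 0.6410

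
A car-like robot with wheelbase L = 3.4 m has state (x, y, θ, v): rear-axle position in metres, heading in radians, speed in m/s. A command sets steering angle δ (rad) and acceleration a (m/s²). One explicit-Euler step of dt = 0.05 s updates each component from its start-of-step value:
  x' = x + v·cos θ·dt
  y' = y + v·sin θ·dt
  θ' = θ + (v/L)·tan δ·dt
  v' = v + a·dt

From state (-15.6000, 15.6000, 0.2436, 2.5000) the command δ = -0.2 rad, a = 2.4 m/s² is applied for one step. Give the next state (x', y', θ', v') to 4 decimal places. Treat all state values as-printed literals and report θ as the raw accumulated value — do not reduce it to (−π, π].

(-15.4787, 15.6301, 0.2361, 2.6200)

x' = -15.6000 + 2.5000·cos(0.2436)·0.05 = -15.4787
y' = 15.6000 + 2.5000·sin(0.2436)·0.05 = 15.6301
θ' = 0.2436 + (2.5000/3.4)·tan(-0.2)·0.05 = 0.2361
v' = 2.5000 + 2.4000·0.05 = 2.6200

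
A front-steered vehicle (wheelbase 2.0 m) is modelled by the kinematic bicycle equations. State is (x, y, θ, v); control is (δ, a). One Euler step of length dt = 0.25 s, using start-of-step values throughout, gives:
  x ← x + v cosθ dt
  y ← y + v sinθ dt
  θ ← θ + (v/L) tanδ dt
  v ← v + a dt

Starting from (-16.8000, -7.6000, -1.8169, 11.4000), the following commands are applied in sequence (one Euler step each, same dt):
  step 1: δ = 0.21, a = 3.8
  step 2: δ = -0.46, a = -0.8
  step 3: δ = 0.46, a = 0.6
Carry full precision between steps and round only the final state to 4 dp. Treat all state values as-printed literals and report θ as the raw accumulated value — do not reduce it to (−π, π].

after step 1 (δ=0.21, a=3.8): (-17.494337, -10.364127, -1.513172, 12.350000)
after step 2 (δ=-0.46, a=-0.8): (-17.316520, -13.446502, -2.278021, 12.150000)
after step 3 (δ=0.46, a=0.6): (-19.290065, -15.755512, -1.525558, 12.300000)

(-19.2901, -15.7555, -1.5256, 12.3000)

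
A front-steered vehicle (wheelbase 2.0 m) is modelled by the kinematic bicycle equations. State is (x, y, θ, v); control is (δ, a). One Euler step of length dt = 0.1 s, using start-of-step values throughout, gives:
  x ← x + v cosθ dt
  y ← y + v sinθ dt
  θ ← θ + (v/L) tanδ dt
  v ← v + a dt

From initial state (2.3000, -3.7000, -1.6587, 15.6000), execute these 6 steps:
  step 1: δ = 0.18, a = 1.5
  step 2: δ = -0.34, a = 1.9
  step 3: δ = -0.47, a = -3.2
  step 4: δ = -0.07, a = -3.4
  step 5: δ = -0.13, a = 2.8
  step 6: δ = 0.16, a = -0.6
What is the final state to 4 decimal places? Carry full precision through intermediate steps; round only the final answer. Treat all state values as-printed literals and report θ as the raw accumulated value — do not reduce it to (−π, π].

(-1.0907, -11.9293, -2.2293, 15.5000)

after step 1 (δ=0.18, a=1.5): (2.163047, -5.253977, -1.516764, 15.750000)
after step 2 (δ=-0.34, a=1.9): (2.248107, -6.826678, -1.795332, 15.940000)
after step 3 (δ=-0.47, a=-3.2): (1.893197, -8.380665, -2.200180, 15.620000)
after step 4 (δ=-0.07, a=-3.4): (0.973731, -9.643371, -2.254940, 15.280000)
after step 5 (δ=-0.13, a=2.8): (0.008020, -10.827511, -2.354823, 15.560000)
after step 6 (δ=0.16, a=-0.6): (-1.090728, -11.929276, -2.229270, 15.500000)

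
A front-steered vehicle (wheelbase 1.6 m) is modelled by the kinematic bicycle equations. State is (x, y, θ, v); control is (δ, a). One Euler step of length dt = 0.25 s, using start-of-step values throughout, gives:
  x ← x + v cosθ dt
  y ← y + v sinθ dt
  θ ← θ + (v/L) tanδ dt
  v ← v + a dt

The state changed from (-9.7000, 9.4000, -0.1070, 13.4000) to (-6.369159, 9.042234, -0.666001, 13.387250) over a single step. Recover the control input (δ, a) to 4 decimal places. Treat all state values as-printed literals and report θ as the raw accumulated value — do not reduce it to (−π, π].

δ = -0.2609, a = -0.0510

a = (v'−v)/dt = (-0.012750)/0.25 = -0.0510
Δθ = θ'−θ = -0.559001;  (v·dt/L) = 13.4000·0.25/1.6 = 2.093750
tan δ = Δθ·L/(v·dt) = -0.266986  →  δ = -0.2609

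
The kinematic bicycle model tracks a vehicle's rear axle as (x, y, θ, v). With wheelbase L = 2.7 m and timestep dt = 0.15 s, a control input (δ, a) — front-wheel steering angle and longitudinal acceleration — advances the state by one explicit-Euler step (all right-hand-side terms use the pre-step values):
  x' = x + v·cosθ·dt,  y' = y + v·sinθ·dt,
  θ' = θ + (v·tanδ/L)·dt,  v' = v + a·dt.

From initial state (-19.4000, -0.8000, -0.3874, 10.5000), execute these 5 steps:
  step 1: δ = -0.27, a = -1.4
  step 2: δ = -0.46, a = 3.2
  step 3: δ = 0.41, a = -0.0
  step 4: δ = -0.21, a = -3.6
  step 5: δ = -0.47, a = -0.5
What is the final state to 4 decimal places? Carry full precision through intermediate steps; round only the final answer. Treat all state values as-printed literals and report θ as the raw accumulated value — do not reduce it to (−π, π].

after step 1 (δ=-0.27, a=-1.4): (-17.941716, -1.395007, -0.548842, 10.290000)
after step 2 (δ=-0.46, a=3.2): (-16.624912, -2.200251, -0.832074, 10.770000)
after step 3 (δ=0.41, a=-0.0): (-15.537124, -3.394638, -0.572019, 10.770000)
after step 4 (δ=-0.21, a=-3.6): (-14.178797, -4.269158, -0.699550, 10.230000)
after step 5 (δ=-0.47, a=-0.5): (-13.004701, -5.257181, -0.988244, 10.155000)

(-13.0047, -5.2572, -0.9882, 10.1550)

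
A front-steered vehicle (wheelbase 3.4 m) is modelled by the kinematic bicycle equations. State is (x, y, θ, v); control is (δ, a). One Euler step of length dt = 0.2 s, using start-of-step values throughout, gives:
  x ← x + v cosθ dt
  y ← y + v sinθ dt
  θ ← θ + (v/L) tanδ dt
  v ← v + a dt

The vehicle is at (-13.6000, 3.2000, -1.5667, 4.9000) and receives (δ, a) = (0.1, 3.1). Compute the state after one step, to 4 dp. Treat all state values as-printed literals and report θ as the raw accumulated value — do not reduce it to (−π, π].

x' = -13.6000 + 4.9000·cos(-1.5667)·0.2 = -13.5960
y' = 3.2000 + 4.9000·sin(-1.5667)·0.2 = 2.2200
θ' = -1.5667 + (4.9000/3.4)·tan(0.1)·0.2 = -1.5378
v' = 4.9000 + 3.1000·0.2 = 5.5200

(-13.5960, 2.2200, -1.5378, 5.5200)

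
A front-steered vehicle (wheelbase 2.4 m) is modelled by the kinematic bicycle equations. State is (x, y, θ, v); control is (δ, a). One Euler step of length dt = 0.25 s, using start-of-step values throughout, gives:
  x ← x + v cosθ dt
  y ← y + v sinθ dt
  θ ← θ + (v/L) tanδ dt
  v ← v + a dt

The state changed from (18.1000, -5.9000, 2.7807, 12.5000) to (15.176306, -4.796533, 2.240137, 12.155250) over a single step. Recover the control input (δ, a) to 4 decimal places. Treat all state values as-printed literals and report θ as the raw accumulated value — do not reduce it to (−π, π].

δ = -0.3935, a = -1.3790

a = (v'−v)/dt = (-0.344750)/0.25 = -1.3790
Δθ = θ'−θ = -0.540563;  (v·dt/L) = 12.5000·0.25/2.4 = 1.302083
tan δ = Δθ·L/(v·dt) = -0.415152  →  δ = -0.3935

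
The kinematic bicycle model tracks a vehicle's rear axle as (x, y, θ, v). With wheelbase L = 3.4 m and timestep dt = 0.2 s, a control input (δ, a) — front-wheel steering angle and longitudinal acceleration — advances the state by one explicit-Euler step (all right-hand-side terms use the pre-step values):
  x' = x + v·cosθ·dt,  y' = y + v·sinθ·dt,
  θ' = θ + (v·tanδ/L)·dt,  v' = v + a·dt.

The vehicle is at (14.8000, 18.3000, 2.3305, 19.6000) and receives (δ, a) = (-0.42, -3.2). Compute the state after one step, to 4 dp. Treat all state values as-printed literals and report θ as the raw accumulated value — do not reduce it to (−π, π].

x' = 14.8000 + 19.6000·cos(2.3305)·0.2 = 12.1003
y' = 18.3000 + 19.6000·sin(2.3305)·0.2 = 21.1422
θ' = 2.3305 + (19.6000/3.4)·tan(-0.42)·0.2 = 1.8156
v' = 19.6000 − 3.2000·0.2 = 18.9600

(12.1003, 21.1422, 1.8156, 18.9600)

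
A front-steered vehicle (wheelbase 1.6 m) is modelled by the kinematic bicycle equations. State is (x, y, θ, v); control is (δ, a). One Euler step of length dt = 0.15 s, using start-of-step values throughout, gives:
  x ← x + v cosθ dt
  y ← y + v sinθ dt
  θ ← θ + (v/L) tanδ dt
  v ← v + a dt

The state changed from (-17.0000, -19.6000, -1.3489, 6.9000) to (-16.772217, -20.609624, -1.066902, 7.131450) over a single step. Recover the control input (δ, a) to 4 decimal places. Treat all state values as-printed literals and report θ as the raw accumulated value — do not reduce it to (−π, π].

a = (v'−v)/dt = (0.231450)/0.15 = 1.5430
Δθ = θ'−θ = 0.281998;  (v·dt/L) = 6.9000·0.15/1.6 = 0.646875
tan δ = Δθ·L/(v·dt) = 0.435939  →  δ = 0.4111

δ = 0.4111, a = 1.5430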